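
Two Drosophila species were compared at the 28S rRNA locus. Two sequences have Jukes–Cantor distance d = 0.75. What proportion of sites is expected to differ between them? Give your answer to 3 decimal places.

p = (3/4)(1 − e^(−4d/3)) = 0.75 × (1 − e^(-1)) = 0.75 × (1 − 0.367879) = 0.474091.

0.474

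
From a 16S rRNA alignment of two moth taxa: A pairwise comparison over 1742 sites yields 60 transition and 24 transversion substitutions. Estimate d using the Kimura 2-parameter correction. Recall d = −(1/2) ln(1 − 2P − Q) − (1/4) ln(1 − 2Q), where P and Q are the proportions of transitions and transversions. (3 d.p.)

P = 60/1742 ≈ 0.034443 and Q = 24/1742 ≈ 0.013777.
Under the Kimura two-parameter model, d = −½ ln(1 − 2P − Q) − ¼ ln(1 − 2Q).
1 − 2P − Q = 0.917337, giving −½ ln(0.917337) = 0.043140.
1 − 2Q = 0.972446, giving −¼ ln(0.972446) = 0.006985.
d = 0.043140 + 0.006985 = 0.050125.

0.050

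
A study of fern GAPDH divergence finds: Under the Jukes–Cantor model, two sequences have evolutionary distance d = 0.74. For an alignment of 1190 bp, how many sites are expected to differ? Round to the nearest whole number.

560

Invert JC69: p = (3/4)(1 − e^(−4d/3)) = 0.75 × (1 − e^(-0.986667)) = 0.75 × (1 − 0.372817) = 0.470387.
Expected differing sites = pL ≈ 0.470387 × 1190 = 559.76053 ≈ 560.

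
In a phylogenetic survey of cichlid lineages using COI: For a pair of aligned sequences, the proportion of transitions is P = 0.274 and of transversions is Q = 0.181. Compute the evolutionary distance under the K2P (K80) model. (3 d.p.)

0.765

Under the Kimura two-parameter model, d = −½ ln(1 − 2P − Q) − ¼ ln(1 − 2Q).
1 − 2P − Q = 0.271, giving −½ ln(0.271) = 0.652818.
1 − 2Q = 0.638, giving −¼ ln(0.638) = 0.112354.
d = 0.652818 + 0.112354 = 0.765172.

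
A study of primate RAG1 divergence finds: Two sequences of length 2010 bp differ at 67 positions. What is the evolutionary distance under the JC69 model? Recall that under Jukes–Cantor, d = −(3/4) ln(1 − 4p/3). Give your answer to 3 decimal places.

0.034

p = 67/2010 ≈ 0.033333.
d = −(3/4) ln(1 − 4p/3) = −0.75 ln(1 − 0.044444) = −0.75 ln(0.955556)
  = −0.75 × (-0.045462) = 0.034097 substitutions/site.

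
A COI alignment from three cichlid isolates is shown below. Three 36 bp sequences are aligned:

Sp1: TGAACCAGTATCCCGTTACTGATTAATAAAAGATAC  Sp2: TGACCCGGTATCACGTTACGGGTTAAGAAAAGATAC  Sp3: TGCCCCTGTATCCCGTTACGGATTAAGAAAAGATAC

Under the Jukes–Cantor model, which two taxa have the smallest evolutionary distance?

Sp2 and Sp3

Sp1–Sp2: 6/36 differ, p = 0.167, d = 0.188.
Sp1–Sp3: 5/36 differ, p = 0.139, d = 0.154.
Sp2–Sp3: 4/36 differ, p = 0.111, d = 0.120.
The smallest distance is between Sp2 and Sp3.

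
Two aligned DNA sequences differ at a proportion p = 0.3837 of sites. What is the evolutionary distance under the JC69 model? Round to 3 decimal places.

d = −(3/4) ln(1 − 4p/3) = −0.75 ln(1 − 0.5116) = −0.75 ln(0.4884)
  = −0.75 × (-0.716621) = 0.537466 substitutions/site.

0.537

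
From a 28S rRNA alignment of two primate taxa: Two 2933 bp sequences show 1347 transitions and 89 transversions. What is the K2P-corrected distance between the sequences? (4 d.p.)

P = 1347/2933 ≈ 0.459257 and Q = 89/2933 ≈ 0.030344.
Under the Kimura two-parameter model, d = −½ ln(1 − 2P − Q) − ¼ ln(1 − 2Q).
1 − 2P − Q = 0.051142, giving −½ ln(0.051142) = 1.486575.
1 − 2Q = 0.939312, giving −¼ ln(0.939312) = 0.015652.
d = 1.486575 + 0.015652 = 1.502227.

1.5022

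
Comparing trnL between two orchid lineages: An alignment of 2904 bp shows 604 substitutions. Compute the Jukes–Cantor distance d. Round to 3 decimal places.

p = 604/2904 ≈ 0.207989.
d = −(3/4) ln(1 − 4p/3) = −0.75 ln(1 − 0.277319) = −0.75 ln(0.722681)
  = −0.75 × (-0.324787) = 0.243590 substitutions/site.

0.244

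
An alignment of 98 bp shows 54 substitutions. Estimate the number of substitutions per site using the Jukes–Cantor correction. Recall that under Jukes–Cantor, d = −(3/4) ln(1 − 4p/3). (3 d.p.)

p = 54/98 ≈ 0.55102.
d = −(3/4) ln(1 − 4p/3) = −0.75 ln(1 − 0.734693) = −0.75 ln(0.265307)
  = −0.75 × (-1.326868) = 0.995151 substitutions/site.

0.995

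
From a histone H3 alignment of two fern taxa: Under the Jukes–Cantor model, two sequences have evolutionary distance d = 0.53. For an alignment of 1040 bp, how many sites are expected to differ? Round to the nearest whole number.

395

Invert JC69: p = (3/4)(1 − e^(−4d/3)) = 0.75 × (1 − e^(-0.706667)) = 0.75 × (1 − 0.493286) = 0.380036.
Expected differing sites = pL ≈ 0.380036 × 1040 = 395.23744 ≈ 395.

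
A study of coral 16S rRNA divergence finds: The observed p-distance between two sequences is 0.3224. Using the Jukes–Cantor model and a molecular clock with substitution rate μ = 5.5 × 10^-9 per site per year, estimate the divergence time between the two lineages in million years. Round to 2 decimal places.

d = −(3/4) ln(1 − 4p/3) = −0.75 ln(1 − 0.429867) = −0.75 ln(0.570133)
  = −0.75 × (-0.561886) = 0.421415 substitutions/site.
Under a molecular clock d = 2μt, so t = d/(2μ) = 0.421415 / (2 × 5.5 × 10^-9) = 38.31 million years.

38.31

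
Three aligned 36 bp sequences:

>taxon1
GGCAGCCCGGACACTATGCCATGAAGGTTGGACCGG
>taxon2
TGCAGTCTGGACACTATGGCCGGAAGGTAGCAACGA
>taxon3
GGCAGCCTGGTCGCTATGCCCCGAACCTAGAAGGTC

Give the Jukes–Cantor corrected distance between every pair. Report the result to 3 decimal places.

taxon1–taxon2: 10/36 sites differ → p ≈ 0.277778, d = −0.75 ln(1 − 0.370371) = 0.346968 ≈ 0.347.
taxon1–taxon3: 13/36 sites differ → p ≈ 0.361111, d = −0.75 ln(1 − 0.481481) = 0.492584 ≈ 0.493.
taxon2–taxon3: 13/36 sites differ → p ≈ 0.361111, d = −0.75 ln(1 − 0.481481) = 0.492584 ≈ 0.493.

d(taxon1,taxon2) = 0.347, d(taxon1,taxon3) = 0.493, d(taxon2,taxon3) = 0.493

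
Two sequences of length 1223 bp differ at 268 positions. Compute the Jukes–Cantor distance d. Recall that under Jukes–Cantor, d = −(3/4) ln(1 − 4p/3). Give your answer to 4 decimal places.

0.2592

p = 268/1223 ≈ 0.219133.
d = −(3/4) ln(1 − 4p/3) = −0.75 ln(1 − 0.292177) = −0.75 ln(0.707823)
  = −0.75 × (-0.345561) = 0.259171 substitutions/site.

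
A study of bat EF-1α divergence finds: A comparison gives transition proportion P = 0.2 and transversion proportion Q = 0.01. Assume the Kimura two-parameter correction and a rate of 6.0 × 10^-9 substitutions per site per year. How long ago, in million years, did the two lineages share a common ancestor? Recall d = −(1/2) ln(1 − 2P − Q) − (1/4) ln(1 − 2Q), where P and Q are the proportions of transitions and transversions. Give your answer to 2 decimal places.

Under the Kimura two-parameter model, d = −½ ln(1 − 2P − Q) − ¼ ln(1 − 2Q).
1 − 2P − Q = 0.59, giving −½ ln(0.59) = 0.263816.
1 − 2Q = 0.98, giving −¼ ln(0.98) = 0.005051.
d = 0.263816 + 0.005051 = 0.268867.
Under a molecular clock d = 2μt, so t = d/(2μ) = 0.268867 / (2 × 6.0 × 10^-9) = 22.41 million years.

22.41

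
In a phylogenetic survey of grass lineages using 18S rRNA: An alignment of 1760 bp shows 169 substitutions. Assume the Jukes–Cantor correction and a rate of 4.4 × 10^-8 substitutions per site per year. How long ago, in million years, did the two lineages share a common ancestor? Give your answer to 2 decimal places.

p = 169/1760 ≈ 0.096023.
d = −(3/4) ln(1 − 4p/3) = −0.75 ln(1 − 0.128031) = −0.75 ln(0.871969)
  = −0.75 × (-0.137001) = 0.102751 substitutions/site.
Under a molecular clock d = 2μt, so t = d/(2μ) = 0.102751 / (2 × 4.4 × 10^-8) = 1.17 million years.

1.17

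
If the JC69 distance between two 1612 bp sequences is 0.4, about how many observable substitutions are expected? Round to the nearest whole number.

Invert JC69: p = (3/4)(1 − e^(−4d/3)) = 0.75 × (1 − e^(-0.533333)) = 0.75 × (1 − 0.586646) = 0.310016.
Expected differing sites = pL ≈ 0.310016 × 1612 = 499.745792 ≈ 500.

500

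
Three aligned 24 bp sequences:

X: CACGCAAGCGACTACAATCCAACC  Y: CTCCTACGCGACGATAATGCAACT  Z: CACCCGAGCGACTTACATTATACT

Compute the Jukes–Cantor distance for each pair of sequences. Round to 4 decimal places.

d(X,Y) = 0.4408, d(X,Z) = 0.5199, d(Y,Z) = 0.7083

X–Y: 8/24 sites differ → p ≈ 0.333333, d = −0.75 ln(1 − 0.444444) = 0.440839 ≈ 0.4408.
X–Z: 9/24 sites differ → p = 0.375, d = −0.75 ln(1 − 0.5) = 0.519860 ≈ 0.5199.
Y–Z: 11/24 sites differ → p ≈ 0.458333, d = −0.75 ln(1 − 0.611111) = 0.708346 ≈ 0.7083.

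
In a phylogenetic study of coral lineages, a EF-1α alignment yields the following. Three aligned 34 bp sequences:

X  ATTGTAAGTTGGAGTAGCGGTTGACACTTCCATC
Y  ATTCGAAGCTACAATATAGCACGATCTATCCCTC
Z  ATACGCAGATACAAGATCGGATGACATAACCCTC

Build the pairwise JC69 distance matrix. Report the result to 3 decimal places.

X–Y: 16/34 sites differ → p ≈ 0.470588, d = −0.75 ln(1 − 0.627451) = 0.740540 ≈ 0.741.
X–Z: 15/34 sites differ → p ≈ 0.441176, d = −0.75 ln(1 − 0.588235) = 0.665477 ≈ 0.665.
Y–Z: 10/34 sites differ → p ≈ 0.294118, d = −0.75 ln(1 − 0.392157) = 0.373379 ≈ 0.373.

d(X,Y) = 0.741, d(X,Z) = 0.665, d(Y,Z) = 0.373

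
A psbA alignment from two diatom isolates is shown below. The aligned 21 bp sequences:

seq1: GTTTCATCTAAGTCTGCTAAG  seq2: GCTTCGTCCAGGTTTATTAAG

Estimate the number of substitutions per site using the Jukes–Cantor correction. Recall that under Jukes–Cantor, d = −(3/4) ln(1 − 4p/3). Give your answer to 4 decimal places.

The sequences differ at 7 of 21 sites (2, 6, 9, 11, 14, 16, 17), so p = 7/21 ≈ 0.333333.
d = −(3/4) ln(1 − 4p/3) = −0.75 ln(1 − 0.444444) = −0.75 ln(0.555556)
  = −0.75 × (-0.587786) = 0.440840 substitutions/site.

0.4408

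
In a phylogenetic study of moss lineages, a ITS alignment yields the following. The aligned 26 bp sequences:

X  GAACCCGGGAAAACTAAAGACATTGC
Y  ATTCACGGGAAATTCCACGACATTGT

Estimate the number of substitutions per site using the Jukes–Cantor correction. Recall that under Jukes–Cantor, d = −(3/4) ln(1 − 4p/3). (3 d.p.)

0.539

The sequences differ at 10 of 26 sites (1, 2, 3, 5, 13, 14, 15, 16, 18, 26), so p = 10/26 ≈ 0.384615.
d = −(3/4) ln(1 − 4p/3) = −0.75 ln(1 − 0.51282) = −0.75 ln(0.48718)
  = −0.75 × (-0.719122) = 0.539342 substitutions/site.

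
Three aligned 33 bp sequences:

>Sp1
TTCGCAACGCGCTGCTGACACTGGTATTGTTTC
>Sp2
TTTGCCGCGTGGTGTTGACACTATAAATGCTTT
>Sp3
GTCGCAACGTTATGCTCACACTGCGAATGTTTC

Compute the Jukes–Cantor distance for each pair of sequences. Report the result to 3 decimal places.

Sp1–Sp2: 12/33 sites differ → p ≈ 0.363636, d = −0.75 ln(1 − 0.484848) = 0.497470 ≈ 0.497.
Sp1–Sp3: 8/33 sites differ → p ≈ 0.242424, d = −0.75 ln(1 − 0.323232) = 0.292820 ≈ 0.293.
Sp2–Sp3: 13/33 sites differ → p ≈ 0.393939, d = −0.75 ln(1 − 0.525252) = 0.558728 ≈ 0.559.

d(Sp1,Sp2) = 0.497, d(Sp1,Sp3) = 0.293, d(Sp2,Sp3) = 0.559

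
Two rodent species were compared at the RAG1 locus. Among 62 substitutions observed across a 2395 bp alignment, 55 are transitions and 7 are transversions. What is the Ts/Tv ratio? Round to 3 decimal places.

7.857

R = 55/7 = 7.857142… ≈ 7.857 (to 3 d.p.).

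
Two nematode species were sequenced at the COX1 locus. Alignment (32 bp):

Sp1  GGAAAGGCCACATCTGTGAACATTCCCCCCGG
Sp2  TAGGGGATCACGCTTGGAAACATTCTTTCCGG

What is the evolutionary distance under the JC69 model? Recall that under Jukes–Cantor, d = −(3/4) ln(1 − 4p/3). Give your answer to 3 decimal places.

0.736

The sequences differ at 15 of 32 sites, so p = 15/32 = 0.46875.
d = −(3/4) ln(1 − 4p/3) = −0.75 ln(1 − 0.625) = −0.75 ln(0.375)
  = −0.75 × (-0.980829) = 0.735622 substitutions/site.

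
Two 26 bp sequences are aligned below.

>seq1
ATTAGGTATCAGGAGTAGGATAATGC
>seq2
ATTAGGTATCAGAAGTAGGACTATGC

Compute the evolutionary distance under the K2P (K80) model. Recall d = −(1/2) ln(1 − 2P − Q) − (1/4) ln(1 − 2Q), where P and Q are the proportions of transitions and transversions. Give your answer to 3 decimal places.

Of 26 sites, 2 differences are transitions and 1 are transversions, so P = 2/26 ≈ 0.076923 and Q = 1/26 ≈ 0.038462.
Under the Kimura two-parameter model, d = −½ ln(1 − 2P − Q) − ¼ ln(1 − 2Q).
1 − 2P − Q = 0.807692, giving −½ ln(0.807692) = 0.106787.
1 − 2Q = 0.923076, giving −¼ ln(0.923076) = 0.020011.
d = 0.106787 + 0.020011 = 0.126798.

0.127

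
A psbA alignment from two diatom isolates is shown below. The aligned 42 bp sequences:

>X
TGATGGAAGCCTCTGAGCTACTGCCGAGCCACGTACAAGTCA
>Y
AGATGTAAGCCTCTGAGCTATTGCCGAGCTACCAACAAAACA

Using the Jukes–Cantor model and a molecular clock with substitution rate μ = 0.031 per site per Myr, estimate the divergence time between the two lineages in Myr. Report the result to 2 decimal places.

3.54

The sequences differ at 8 of 42 sites (1, 6, 21, 30, 33, 34, 39, 40), so p = 8/42 ≈ 0.190476.
d = −(3/4) ln(1 − 4p/3) = −0.75 ln(1 − 0.253968) = −0.75 ln(0.746032)
  = −0.75 × (-0.292987) = 0.219740 substitutions/site.
Under a molecular clock d = 2μt, so t = d/(2μ) = 0.219740 / (2 × 0.031) = 3.54 Myr.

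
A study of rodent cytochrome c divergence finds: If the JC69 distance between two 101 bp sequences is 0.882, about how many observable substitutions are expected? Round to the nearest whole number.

Invert JC69: p = (3/4)(1 − e^(−4d/3)) = 0.75 × (1 − e^(-1.176)) = 0.75 × (1 − 0.308510) = 0.518618.
Expected differing sites = pL ≈ 0.518618 × 101 = 52.380418 ≈ 52.

52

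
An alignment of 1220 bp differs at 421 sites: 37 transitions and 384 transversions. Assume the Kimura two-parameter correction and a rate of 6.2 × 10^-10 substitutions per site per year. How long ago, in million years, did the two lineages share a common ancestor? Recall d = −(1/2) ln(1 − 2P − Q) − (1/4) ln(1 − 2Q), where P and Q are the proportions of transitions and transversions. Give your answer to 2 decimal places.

389.97

P = 37/1220 ≈ 0.030328 and Q = 384/1220 ≈ 0.314754.
Under the Kimura two-parameter model, d = −½ ln(1 − 2P − Q) − ¼ ln(1 − 2Q).
1 − 2P − Q = 0.62459, giving −½ ln(0.62459) = 0.235330.
1 − 2Q = 0.370492, giving −¼ ln(0.370492) = 0.248231.
d = 0.235330 + 0.248231 = 0.483561.
Under a molecular clock d = 2μt, so t = d/(2μ) = 0.483561 / (2 × 6.2 × 10^-10) = 389.97 million years.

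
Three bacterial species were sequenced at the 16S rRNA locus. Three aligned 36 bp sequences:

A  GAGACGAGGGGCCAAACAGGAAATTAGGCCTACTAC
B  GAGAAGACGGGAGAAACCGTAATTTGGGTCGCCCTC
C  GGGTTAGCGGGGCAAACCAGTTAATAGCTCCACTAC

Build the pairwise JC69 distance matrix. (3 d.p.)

A–B: 13/36 sites differ → p ≈ 0.361111, d = −0.75 ln(1 − 0.481481) = 0.492584 ≈ 0.493.
A–C: 15/36 sites differ → p ≈ 0.416667, d = −0.75 ln(1 − 0.555556) = 0.608198 ≈ 0.608.
B–C: 19/36 sites differ → p ≈ 0.527778, d = −0.75 ln(1 − 0.703704) = 0.912297 ≈ 0.912.

d(A,B) = 0.493, d(A,C) = 0.608, d(B,C) = 0.912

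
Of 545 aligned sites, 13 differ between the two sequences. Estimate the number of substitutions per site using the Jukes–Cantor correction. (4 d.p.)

p = 13/545 ≈ 0.023853.
d = −(3/4) ln(1 − 4p/3) = −0.75 ln(1 − 0.031804) = −0.75 ln(0.968196)
  = −0.75 × (-0.032321) = 0.024241 substitutions/site.

0.0242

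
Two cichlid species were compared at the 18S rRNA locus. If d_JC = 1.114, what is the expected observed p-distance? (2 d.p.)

0.58

p = (3/4)(1 − e^(−4d/3)) = 0.75 × (1 − e^(-1.485333)) = 0.75 × (1 − 0.226427) = 0.580180.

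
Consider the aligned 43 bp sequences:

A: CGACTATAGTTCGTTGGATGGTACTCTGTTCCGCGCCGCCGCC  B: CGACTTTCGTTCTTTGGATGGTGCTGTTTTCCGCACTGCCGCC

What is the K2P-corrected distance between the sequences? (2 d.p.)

0.21

Of 43 sites, 3 differences are transitions and 5 are transversions, so P = 3/43 ≈ 0.069767 and Q = 5/43 ≈ 0.116279.
Under the Kimura two-parameter model, d = −½ ln(1 − 2P − Q) − ¼ ln(1 − 2Q).
1 − 2P − Q = 0.744187, giving −½ ln(0.744187) = 0.147731.
1 − 2Q = 0.767442, giving −¼ ln(0.767442) = 0.066173.
d = 0.147731 + 0.066173 = 0.213904.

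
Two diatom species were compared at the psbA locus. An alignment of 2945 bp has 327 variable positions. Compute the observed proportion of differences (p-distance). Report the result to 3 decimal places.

0.111

p = 327/2945 = 0.111035… ≈ 0.111 (to 3 d.p.).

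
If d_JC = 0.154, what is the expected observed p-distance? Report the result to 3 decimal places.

0.139

p = (3/4)(1 − e^(−4d/3)) = 0.75 × (1 − e^(-0.205333)) = 0.75 × (1 − 0.814376) = 0.139218.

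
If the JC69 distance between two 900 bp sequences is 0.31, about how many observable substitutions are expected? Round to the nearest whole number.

229

Invert JC69: p = (3/4)(1 − e^(−4d/3)) = 0.75 × (1 − e^(-0.413333)) = 0.75 × (1 − 0.661442) = 0.253919.
Expected differing sites = pL ≈ 0.253919 × 900 = 228.5271 ≈ 229.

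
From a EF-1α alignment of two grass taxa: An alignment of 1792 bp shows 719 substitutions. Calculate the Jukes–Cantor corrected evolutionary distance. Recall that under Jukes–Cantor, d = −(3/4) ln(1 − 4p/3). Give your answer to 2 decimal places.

p = 719/1792 ≈ 0.401228.
d = −(3/4) ln(1 − 4p/3) = −0.75 ln(1 − 0.534971) = −0.75 ln(0.465029)
  = −0.75 × (-0.765656) = 0.574242 substitutions/site.

0.57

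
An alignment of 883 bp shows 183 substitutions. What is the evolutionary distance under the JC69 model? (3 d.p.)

0.243

p = 183/883 ≈ 0.207248.
d = −(3/4) ln(1 − 4p/3) = −0.75 ln(1 − 0.276331) = −0.75 ln(0.723669)
  = −0.75 × (-0.323421) = 0.242566 substitutions/site.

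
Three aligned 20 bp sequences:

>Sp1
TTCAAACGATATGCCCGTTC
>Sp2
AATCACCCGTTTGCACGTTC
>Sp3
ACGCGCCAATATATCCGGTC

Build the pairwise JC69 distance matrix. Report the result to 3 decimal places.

d(Sp1,Sp2) = 0.687, d(Sp1,Sp3) = 0.824, d(Sp2,Sp3) = 0.824

Sp1–Sp2: 9/20 sites differ → p = 0.45, d = −0.75 ln(1 − 0.6) = 0.687218 ≈ 0.687.
Sp1–Sp3: 10/20 sites differ → p = 0.5, d = −0.75 ln(1 − 0.666667) = 0.823960 ≈ 0.824.
Sp2–Sp3: 10/20 sites differ → p = 0.5, d = −0.75 ln(1 − 0.666667) = 0.823960 ≈ 0.824.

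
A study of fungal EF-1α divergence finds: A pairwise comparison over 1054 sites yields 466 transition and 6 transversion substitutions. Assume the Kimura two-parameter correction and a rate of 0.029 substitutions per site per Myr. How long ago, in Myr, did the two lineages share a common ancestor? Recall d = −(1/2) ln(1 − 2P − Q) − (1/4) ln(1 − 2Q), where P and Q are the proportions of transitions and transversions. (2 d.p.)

19.07

P = 466/1054 ≈ 0.442125 and Q = 6/1054 ≈ 0.005693.
Under the Kimura two-parameter model, d = −½ ln(1 − 2P − Q) − ¼ ln(1 − 2Q).
1 − 2P − Q = 0.110057, giving −½ ln(0.110057) = 1.103378.
1 − 2Q = 0.988614, giving −¼ ln(0.988614) = 0.002863.
d = 1.103378 + 0.002863 = 1.106241.
Under a molecular clock d = 2μt, so t = d/(2μ) = 1.106241 / (2 × 0.029) = 19.07 Myr.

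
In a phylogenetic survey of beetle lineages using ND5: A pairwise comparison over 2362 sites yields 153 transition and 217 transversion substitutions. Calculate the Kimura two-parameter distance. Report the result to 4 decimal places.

P = 153/2362 ≈ 0.064776 and Q = 217/2362 ≈ 0.091871.
Under the Kimura two-parameter model, d = −½ ln(1 − 2P − Q) − ¼ ln(1 − 2Q).
1 − 2P − Q = 0.778577, giving −½ ln(0.778577) = 0.125144.
1 − 2Q = 0.816258, giving −¼ ln(0.816258) = 0.050756.
d = 0.125144 + 0.050756 = 0.175900.

0.1759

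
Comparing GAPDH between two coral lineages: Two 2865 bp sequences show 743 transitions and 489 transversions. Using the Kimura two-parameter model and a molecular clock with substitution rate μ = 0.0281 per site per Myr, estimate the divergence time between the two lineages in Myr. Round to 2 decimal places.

P = 743/2865 ≈ 0.259337 and Q = 489/2865 ≈ 0.170681.
Under the Kimura two-parameter model, d = −½ ln(1 − 2P − Q) − ¼ ln(1 − 2Q).
1 − 2P − Q = 0.310645, giving −½ ln(0.310645) = 0.584552.
1 − 2Q = 0.658638, giving −¼ ln(0.658638) = 0.104395.
d = 0.584552 + 0.104395 = 0.688947.
Under a molecular clock d = 2μt, so t = d/(2μ) = 0.688947 / (2 × 0.0281) = 12.26 Myr.

12.26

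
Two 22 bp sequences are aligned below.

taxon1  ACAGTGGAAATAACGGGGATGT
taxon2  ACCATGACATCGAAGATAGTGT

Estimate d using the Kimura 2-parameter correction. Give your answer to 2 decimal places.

Of 22 sites, 7 differences are transitions and 5 are transversions, so P = 7/22 ≈ 0.318182 and Q = 5/22 ≈ 0.227273.
Under the Kimura two-parameter model, d = −½ ln(1 − 2P − Q) − ¼ ln(1 − 2Q).
1 − 2P − Q = 0.136363, giving −½ ln(0.136363) = 0.996217.
1 − 2Q = 0.545454, giving −¼ ln(0.545454) = 0.151534.
d = 0.996217 + 0.151534 = 1.147751.

1.15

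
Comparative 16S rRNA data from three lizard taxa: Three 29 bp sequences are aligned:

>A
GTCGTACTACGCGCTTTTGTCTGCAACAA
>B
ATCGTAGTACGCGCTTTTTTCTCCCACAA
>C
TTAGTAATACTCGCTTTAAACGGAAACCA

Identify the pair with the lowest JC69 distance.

A–B: 5/29 differ, p = 0.172, d = 0.196.
A–C: 10/29 differ, p = 0.345, d = 0.462.
B–C: 12/29 differ, p = 0.414, d = 0.602.
The smallest distance is between A and B.

A and B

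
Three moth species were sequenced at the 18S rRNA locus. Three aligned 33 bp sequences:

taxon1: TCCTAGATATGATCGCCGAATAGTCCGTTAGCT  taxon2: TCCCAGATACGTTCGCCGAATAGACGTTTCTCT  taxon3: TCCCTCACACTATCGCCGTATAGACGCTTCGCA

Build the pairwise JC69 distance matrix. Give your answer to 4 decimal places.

d(taxon1,taxon2) = 0.2928, d(taxon1,taxon3) = 0.4975, d(taxon2,taxon3) = 0.3390

taxon1–taxon2: 8/33 sites differ → p ≈ 0.242424, d = −0.75 ln(1 − 0.323232) = 0.292820 ≈ 0.2928.
taxon1–taxon3: 12/33 sites differ → p ≈ 0.363636, d = −0.75 ln(1 − 0.484848) = 0.497470 ≈ 0.4975.
taxon2–taxon3: 9/33 sites differ → p ≈ 0.272727, d = −0.75 ln(1 − 0.363636) = 0.338988 ≈ 0.3390.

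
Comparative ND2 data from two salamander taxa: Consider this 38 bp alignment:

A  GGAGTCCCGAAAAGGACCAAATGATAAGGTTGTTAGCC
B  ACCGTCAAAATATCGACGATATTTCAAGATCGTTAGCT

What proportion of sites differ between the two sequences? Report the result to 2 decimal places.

0.45

The sequences differ at 17 of 38 positions.
p = 17/38 = 0.447368… ≈ 0.45 (to 2 d.p.).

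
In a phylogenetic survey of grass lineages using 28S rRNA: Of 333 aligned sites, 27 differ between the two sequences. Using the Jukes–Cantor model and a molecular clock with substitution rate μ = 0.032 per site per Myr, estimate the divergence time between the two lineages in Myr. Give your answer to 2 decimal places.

1.34

p = 27/333 ≈ 0.081081.
d = −(3/4) ln(1 − 4p/3) = −0.75 ln(1 − 0.108108) = −0.75 ln(0.891892)
  = −0.75 × (-0.114410) = 0.085808 substitutions/site.
Under a molecular clock d = 2μt, so t = d/(2μ) = 0.085808 / (2 × 0.032) = 1.34 Myr.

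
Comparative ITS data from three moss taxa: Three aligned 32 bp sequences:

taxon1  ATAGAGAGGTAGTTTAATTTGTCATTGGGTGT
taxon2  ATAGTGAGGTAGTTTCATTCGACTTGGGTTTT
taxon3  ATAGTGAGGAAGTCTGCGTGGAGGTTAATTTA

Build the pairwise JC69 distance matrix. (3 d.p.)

d(taxon1,taxon2) = 0.304, d(taxon1,taxon3) = 0.736, d(taxon2,taxon3) = 0.520

taxon1–taxon2: 8/32 sites differ → p = 0.25, d = −0.75 ln(1 − 0.333333) = 0.304098 ≈ 0.304.
taxon1–taxon3: 15/32 sites differ → p = 0.46875, d = −0.75 ln(1 − 0.625) = 0.735622 ≈ 0.736.
taxon2–taxon3: 12/32 sites differ → p = 0.375, d = −0.75 ln(1 − 0.5) = 0.519860 ≈ 0.520.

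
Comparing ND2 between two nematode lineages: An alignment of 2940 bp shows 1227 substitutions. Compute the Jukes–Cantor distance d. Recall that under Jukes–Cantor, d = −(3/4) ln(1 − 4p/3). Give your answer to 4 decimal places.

p = 1227/2940 ≈ 0.417347.
d = −(3/4) ln(1 − 4p/3) = −0.75 ln(1 − 0.556463) = −0.75 ln(0.443537)
  = −0.75 × (-0.812974) = 0.609731 substitutions/site.

0.6097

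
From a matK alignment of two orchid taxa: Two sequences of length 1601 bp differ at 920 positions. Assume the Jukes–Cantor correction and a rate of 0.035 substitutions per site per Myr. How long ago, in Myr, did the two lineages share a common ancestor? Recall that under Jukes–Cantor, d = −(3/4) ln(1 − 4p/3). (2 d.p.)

p = 920/1601 ≈ 0.574641.
d = −(3/4) ln(1 − 4p/3) = −0.75 ln(1 − 0.766188) = −0.75 ln(0.233812)
  = −0.75 × (-1.453238) = 1.089929 substitutions/site.
Under a molecular clock d = 2μt, so t = d/(2μ) = 1.089929 / (2 × 0.035) = 15.57 Myr.

15.57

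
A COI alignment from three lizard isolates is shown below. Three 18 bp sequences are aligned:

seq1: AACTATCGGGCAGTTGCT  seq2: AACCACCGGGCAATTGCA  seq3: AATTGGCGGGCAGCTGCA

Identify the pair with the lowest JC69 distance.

seq1 and seq2

seq1–seq2: 4/18 differ, p = 0.222, d = 0.264.
seq1–seq3: 5/18 differ, p = 0.278, d = 0.347.
seq2–seq3: 6/18 differ, p = 0.333, d = 0.441.
The smallest distance is between seq1 and seq2.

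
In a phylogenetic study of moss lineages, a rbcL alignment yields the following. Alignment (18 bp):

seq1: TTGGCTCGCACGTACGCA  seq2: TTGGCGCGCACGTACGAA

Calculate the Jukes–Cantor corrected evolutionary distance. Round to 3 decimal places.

0.120

The sequences differ at 2 of 18 sites (6, 17), so p = 2/18 ≈ 0.111111.
d = −(3/4) ln(1 − 4p/3) = −0.75 ln(1 − 0.148148) = −0.75 ln(0.851852)
  = −0.75 × (-0.160342) = 0.120257 substitutions/site.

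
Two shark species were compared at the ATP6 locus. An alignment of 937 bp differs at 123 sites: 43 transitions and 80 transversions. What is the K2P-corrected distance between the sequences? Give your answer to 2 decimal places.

0.14

P = 43/937 ≈ 0.045891 and Q = 80/937 ≈ 0.085379.
Under the Kimura two-parameter model, d = −½ ln(1 − 2P − Q) − ¼ ln(1 − 2Q).
1 − 2P − Q = 0.822839, giving −½ ln(0.822839) = 0.097497.
1 − 2Q = 0.829242, giving −¼ ln(0.829242) = 0.046811.
d = 0.097497 + 0.046811 = 0.144308.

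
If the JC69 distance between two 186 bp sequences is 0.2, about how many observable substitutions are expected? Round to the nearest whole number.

33

Invert JC69: p = (3/4)(1 − e^(−4d/3)) = 0.75 × (1 − e^(-0.266667)) = 0.75 × (1 − 0.765928) = 0.175554.
Expected differing sites = pL ≈ 0.175554 × 186 = 32.653044 ≈ 33.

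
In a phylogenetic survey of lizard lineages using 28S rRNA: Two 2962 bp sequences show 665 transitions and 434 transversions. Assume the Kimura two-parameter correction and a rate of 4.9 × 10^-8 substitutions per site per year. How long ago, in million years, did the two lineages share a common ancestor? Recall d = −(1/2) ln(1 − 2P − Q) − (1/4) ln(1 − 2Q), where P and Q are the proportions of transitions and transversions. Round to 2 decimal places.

5.50

P = 665/2962 ≈ 0.22451 and Q = 434/2962 ≈ 0.146523.
Under the Kimura two-parameter model, d = −½ ln(1 − 2P − Q) − ¼ ln(1 − 2Q).
1 − 2P − Q = 0.404457, giving −½ ln(0.404457) = 0.452605.
1 − 2Q = 0.706954, giving −¼ ln(0.706954) = 0.086697.
d = 0.452605 + 0.086697 = 0.539302.
Under a molecular clock d = 2μt, so t = d/(2μ) = 0.539302 / (2 × 4.9 × 10^-8) = 5.50 million years.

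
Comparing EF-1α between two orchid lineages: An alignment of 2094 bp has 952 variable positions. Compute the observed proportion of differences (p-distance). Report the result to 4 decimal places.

p = 952/2094 = 0.454632… ≈ 0.4546 (to 4 d.p.).

0.4546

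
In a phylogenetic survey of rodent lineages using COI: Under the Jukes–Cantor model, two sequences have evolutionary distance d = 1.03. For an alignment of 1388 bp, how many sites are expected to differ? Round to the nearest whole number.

Invert JC69: p = (3/4)(1 − e^(−4d/3)) = 0.75 × (1 − e^(-1.373333)) = 0.75 × (1 − 0.253261) = 0.560054.
Expected differing sites = pL ≈ 0.560054 × 1388 = 777.354952 ≈ 777.

777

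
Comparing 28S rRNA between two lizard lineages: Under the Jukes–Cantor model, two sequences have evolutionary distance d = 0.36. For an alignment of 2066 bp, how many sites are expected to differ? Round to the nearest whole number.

591

Invert JC69: p = (3/4)(1 − e^(−4d/3)) = 0.75 × (1 − e^(-0.48)) = 0.75 × (1 − 0.618783) = 0.285913.
Expected differing sites = pL ≈ 0.285913 × 2066 = 590.696258 ≈ 591.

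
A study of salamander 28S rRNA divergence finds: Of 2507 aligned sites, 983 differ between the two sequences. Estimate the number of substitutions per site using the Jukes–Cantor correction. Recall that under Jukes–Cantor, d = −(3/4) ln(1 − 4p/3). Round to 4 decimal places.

p = 983/2507 ≈ 0.392102.
d = −(3/4) ln(1 − 4p/3) = −0.75 ln(1 − 0.522803) = −0.75 ln(0.477197)
  = −0.75 × (-0.739826) = 0.554870 substitutions/site.

0.5549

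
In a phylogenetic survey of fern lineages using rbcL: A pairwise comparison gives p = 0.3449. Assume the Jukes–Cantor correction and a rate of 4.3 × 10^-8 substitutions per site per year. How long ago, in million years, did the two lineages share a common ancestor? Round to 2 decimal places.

5.37

d = −(3/4) ln(1 − 4p/3) = −0.75 ln(1 − 0.459867) = −0.75 ln(0.540133)
  = −0.75 × (-0.615940) = 0.461955 substitutions/site.
Under a molecular clock d = 2μt, so t = d/(2μ) = 0.461955 / (2 × 4.3 × 10^-8) = 5.37 million years.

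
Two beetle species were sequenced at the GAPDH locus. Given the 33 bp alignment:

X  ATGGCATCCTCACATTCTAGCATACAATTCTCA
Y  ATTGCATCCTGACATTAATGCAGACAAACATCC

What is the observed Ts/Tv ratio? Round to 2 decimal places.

Transitions are A↔G and C↔T; transversions are all other mismatches.
Transitions: 1. Transversions: 9.
R = 1/9 = 0.111111… ≈ 0.11 (to 2 d.p.).

0.11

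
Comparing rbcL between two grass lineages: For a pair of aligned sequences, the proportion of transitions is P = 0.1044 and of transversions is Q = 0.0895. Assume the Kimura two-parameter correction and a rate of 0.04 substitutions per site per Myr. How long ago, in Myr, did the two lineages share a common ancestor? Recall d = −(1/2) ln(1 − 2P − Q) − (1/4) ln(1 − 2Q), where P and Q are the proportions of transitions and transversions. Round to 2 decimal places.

Under the Kimura two-parameter model, d = −½ ln(1 − 2P − Q) − ¼ ln(1 − 2Q).
1 − 2P − Q = 0.7017, giving −½ ln(0.7017) = 0.177125.
1 − 2Q = 0.821, giving −¼ ln(0.821) = 0.049308.
d = 0.177125 + 0.049308 = 0.226433.
Under a molecular clock d = 2μt, so t = d/(2μ) = 0.226433 / (2 × 0.04) = 2.83 Myr.

2.83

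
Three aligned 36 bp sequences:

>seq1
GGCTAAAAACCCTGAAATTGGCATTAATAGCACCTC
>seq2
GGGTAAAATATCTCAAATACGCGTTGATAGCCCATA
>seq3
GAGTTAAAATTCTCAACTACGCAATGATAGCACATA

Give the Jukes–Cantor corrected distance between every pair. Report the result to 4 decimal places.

d(seq1,seq2) = 0.4408, d(seq1,seq3) = 0.4926, d(seq2,seq3) = 0.2635

seq1–seq2: 12/36 sites differ → p ≈ 0.333333, d = −0.75 ln(1 − 0.444444) = 0.440839 ≈ 0.4408.
seq1–seq3: 13/36 sites differ → p ≈ 0.361111, d = −0.75 ln(1 − 0.481481) = 0.492584 ≈ 0.4926.
seq2–seq3: 8/36 sites differ → p ≈ 0.222222, d = −0.75 ln(1 − 0.296296) = 0.263548 ≈ 0.2635.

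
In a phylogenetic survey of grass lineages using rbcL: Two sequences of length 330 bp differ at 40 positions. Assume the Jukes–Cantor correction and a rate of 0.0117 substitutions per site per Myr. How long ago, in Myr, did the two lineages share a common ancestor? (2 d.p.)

p = 40/330 ≈ 0.121212.
d = −(3/4) ln(1 − 4p/3) = −0.75 ln(1 − 0.161616) = −0.75 ln(0.838384)
  = −0.75 × (-0.176279) = 0.132209 substitutions/site.
Under a molecular clock d = 2μt, so t = d/(2μ) = 0.132209 / (2 × 0.0117) = 5.65 Myr.

5.65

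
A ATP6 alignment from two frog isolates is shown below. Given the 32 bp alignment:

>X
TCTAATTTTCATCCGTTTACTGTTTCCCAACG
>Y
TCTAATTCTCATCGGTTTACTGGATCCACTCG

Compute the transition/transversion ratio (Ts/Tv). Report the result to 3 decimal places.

Transitions are A↔G and C↔T; transversions are all other mismatches.
Transitions: 1. Transversions: 6.
R = 1/6 = 0.166666… ≈ 0.167 (to 3 d.p.).

0.167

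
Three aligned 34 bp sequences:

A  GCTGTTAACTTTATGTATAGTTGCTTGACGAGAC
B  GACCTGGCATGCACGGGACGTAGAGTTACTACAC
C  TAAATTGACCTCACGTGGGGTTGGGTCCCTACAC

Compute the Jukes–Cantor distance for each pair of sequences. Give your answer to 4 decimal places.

d(A,B) = 1.1504, d(A,C) = 0.8240, d(B,C) = 0.6655

A–B: 20/34 sites differ → p ≈ 0.588235, d = −0.75 ln(1 − 0.784313) = 1.150445 ≈ 1.1504.
A–C: 17/34 sites differ → p = 0.5, d = −0.75 ln(1 − 0.666667) = 0.823960 ≈ 0.8240.
B–C: 15/34 sites differ → p ≈ 0.441176, d = −0.75 ln(1 − 0.588235) = 0.665477 ≈ 0.6655.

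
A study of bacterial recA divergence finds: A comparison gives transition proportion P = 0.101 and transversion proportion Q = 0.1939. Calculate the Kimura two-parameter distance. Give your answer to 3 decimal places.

0.375

Under the Kimura two-parameter model, d = −½ ln(1 − 2P − Q) − ¼ ln(1 − 2Q).
1 − 2P − Q = 0.6041, giving −½ ln(0.6041) = 0.252008.
1 − 2Q = 0.6122, giving −¼ ln(0.6122) = 0.122674.
d = 0.252008 + 0.122674 = 0.374682.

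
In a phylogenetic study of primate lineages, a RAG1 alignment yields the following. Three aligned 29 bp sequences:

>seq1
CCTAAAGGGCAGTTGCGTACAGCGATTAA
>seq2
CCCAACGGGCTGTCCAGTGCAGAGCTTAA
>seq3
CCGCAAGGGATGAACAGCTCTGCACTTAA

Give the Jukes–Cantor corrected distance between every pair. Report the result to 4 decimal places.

seq1–seq2: 9/29 sites differ → p ≈ 0.310345, d = −0.75 ln(1 − 0.413793) = 0.400562 ≈ 0.4006.
seq1–seq3: 13/29 sites differ → p ≈ 0.448276, d = −0.75 ln(1 − 0.597701) = 0.682920 ≈ 0.6829.
seq2–seq3: 11/29 sites differ → p ≈ 0.37931, d = −0.75 ln(1 − 0.505747) = 0.528531 ≈ 0.5285.

d(seq1,seq2) = 0.4006, d(seq1,seq3) = 0.6829, d(seq2,seq3) = 0.5285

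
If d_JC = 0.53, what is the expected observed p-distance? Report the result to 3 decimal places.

0.380

p = (3/4)(1 − e^(−4d/3)) = 0.75 × (1 − e^(-0.706667)) = 0.75 × (1 − 0.493286) = 0.380036.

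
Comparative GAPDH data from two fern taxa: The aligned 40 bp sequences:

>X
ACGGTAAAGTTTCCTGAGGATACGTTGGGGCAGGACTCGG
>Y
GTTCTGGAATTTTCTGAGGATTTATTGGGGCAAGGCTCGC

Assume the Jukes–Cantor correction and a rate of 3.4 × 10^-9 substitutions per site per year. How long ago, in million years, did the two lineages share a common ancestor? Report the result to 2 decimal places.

69.33

The sequences differ at 14 of 40 sites, so p = 14/40 = 0.35.
d = −(3/4) ln(1 − 4p/3) = −0.75 ln(1 − 0.466667) = −0.75 ln(0.533333)
  = −0.75 × (-0.628609) = 0.471457 substitutions/site.
Under a molecular clock d = 2μt, so t = d/(2μ) = 0.471457 / (2 × 3.4 × 10^-9) = 69.33 million years.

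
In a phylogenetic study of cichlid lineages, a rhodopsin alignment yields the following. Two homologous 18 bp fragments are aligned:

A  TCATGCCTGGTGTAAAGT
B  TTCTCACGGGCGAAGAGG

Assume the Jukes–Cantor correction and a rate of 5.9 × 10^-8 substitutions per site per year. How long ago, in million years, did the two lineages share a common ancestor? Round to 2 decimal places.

The sequences differ at 9 of 18 sites (2, 3, 5, 6, 8, 11, 13, 15, 18), so p = 9/18 = 0.5.
d = −(3/4) ln(1 − 4p/3) = −0.75 ln(1 − 0.666667) = −0.75 ln(0.333333)
  = −0.75 × (-1.098613) = 0.823960 substitutions/site.
Under a molecular clock d = 2μt, so t = d/(2μ) = 0.823960 / (2 × 5.9 × 10^-8) = 6.98 million years.

6.98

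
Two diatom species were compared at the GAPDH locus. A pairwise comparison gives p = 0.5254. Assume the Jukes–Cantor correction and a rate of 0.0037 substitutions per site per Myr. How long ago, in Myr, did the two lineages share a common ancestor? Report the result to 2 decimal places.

d = −(3/4) ln(1 − 4p/3) = −0.75 ln(1 − 0.700533) = −0.75 ln(0.299467)
  = −0.75 × (-1.205751) = 0.904313 substitutions/site.
Under a molecular clock d = 2μt, so t = d/(2μ) = 0.904313 / (2 × 0.0037) = 122.20 Myr.

122.20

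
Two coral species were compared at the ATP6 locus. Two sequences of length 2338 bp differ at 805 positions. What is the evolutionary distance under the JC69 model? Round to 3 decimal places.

p = 805/2338 ≈ 0.344311.
d = −(3/4) ln(1 − 4p/3) = −0.75 ln(1 − 0.459081) = −0.75 ln(0.540919)
  = −0.75 × (-0.614486) = 0.460865 substitutions/site.

0.461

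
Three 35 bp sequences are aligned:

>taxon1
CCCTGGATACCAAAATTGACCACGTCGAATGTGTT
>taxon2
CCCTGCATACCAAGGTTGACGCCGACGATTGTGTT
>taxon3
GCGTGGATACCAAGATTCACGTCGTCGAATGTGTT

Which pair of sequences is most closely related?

taxon1 and taxon3

taxon1–taxon2: 7/35 differ, p = 0.200, d = 0.233.
taxon1–taxon3: 6/35 differ, p = 0.171, d = 0.195.
taxon2–taxon3: 8/35 differ, p = 0.229, d = 0.273.
The smallest distance is between taxon1 and taxon3.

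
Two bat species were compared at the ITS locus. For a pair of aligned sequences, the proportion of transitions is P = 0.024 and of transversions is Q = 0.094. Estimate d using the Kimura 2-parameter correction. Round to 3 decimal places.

0.129

Under the Kimura two-parameter model, d = −½ ln(1 − 2P − Q) − ¼ ln(1 − 2Q).
1 − 2P − Q = 0.858, giving −½ ln(0.858) = 0.076576.
1 − 2Q = 0.812, giving −¼ ln(0.812) = 0.052064.
d = 0.076576 + 0.052064 = 0.128640.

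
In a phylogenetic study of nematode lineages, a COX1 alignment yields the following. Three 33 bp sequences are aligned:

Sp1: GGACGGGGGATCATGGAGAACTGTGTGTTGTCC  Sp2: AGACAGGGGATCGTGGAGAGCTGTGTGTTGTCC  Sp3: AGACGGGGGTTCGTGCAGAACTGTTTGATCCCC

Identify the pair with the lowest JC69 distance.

Sp1–Sp2: 4/33 differ, p = 0.121, d = 0.132.
Sp1–Sp3: 8/33 differ, p = 0.242, d = 0.293.
Sp2–Sp3: 8/33 differ, p = 0.242, d = 0.293.
The smallest distance is between Sp1 and Sp2.

Sp1 and Sp2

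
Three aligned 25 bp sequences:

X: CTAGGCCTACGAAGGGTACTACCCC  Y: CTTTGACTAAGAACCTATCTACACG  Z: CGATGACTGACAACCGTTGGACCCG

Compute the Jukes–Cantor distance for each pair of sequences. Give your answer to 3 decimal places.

X–Y: 11/25 sites differ → p = 0.44, d = −0.75 ln(1 − 0.586667) = 0.662626 ≈ 0.663.
X–Z: 12/25 sites differ → p = 0.48, d = −0.75 ln(1 − 0.64) = 0.766238 ≈ 0.766.
Y–Z: 9/25 sites differ → p = 0.36, d = −0.75 ln(1 − 0.48) = 0.490445 ≈ 0.490.

d(X,Y) = 0.663, d(X,Z) = 0.766, d(Y,Z) = 0.490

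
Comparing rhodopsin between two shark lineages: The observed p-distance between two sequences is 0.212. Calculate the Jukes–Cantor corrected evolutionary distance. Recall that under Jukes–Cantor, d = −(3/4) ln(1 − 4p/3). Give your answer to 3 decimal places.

0.249

d = −(3/4) ln(1 − 4p/3) = −0.75 ln(1 − 0.282667) = −0.75 ln(0.717333)
  = −0.75 × (-0.332215) = 0.249161 substitutions/site.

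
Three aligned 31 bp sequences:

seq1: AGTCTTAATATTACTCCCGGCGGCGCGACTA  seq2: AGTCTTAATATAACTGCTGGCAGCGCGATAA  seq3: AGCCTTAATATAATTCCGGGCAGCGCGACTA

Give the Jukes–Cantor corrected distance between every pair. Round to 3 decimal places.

seq1–seq2: 6/31 sites differ → p ≈ 0.193548, d = −0.75 ln(1 − 0.258064) = 0.223869 ≈ 0.224.
seq1–seq3: 5/31 sites differ → p ≈ 0.16129, d = −0.75 ln(1 − 0.215053) = 0.181604 ≈ 0.182.
seq2–seq3: 6/31 sites differ → p ≈ 0.193548, d = −0.75 ln(1 − 0.258064) = 0.223869 ≈ 0.224.

d(seq1,seq2) = 0.224, d(seq1,seq3) = 0.182, d(seq2,seq3) = 0.224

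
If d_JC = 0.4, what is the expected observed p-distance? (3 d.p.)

p = (3/4)(1 − e^(−4d/3)) = 0.75 × (1 − e^(-0.533333)) = 0.75 × (1 − 0.586646) = 0.310016.

0.310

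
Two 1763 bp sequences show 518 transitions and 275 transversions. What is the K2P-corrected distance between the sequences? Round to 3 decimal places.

0.774

P = 518/1763 ≈ 0.293817 and Q = 275/1763 ≈ 0.155984.
Under the Kimura two-parameter model, d = −½ ln(1 − 2P − Q) − ¼ ln(1 − 2Q).
1 − 2P − Q = 0.256382, giving −½ ln(0.256382) = 0.680543.
1 − 2Q = 0.688032, giving −¼ ln(0.688032) = 0.093480.
d = 0.680543 + 0.093480 = 0.774023.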